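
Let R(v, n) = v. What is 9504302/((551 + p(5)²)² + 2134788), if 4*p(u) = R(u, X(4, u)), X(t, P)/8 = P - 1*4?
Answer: 2433101312/624669009 ≈ 3.8950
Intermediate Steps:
X(t, P) = -32 + 8*P (X(t, P) = 8*(P - 1*4) = 8*(P - 4) = 8*(-4 + P) = -32 + 8*P)
p(u) = u/4
9504302/((551 + p(5)²)² + 2134788) = 9504302/((551 + ((¼)*5)²)² + 2134788) = 9504302/((551 + (5/4)²)² + 2134788) = 9504302/((551 + 25/16)² + 2134788) = 9504302/((8841/16)² + 2134788) = 9504302/(78163281/256 + 2134788) = 9504302/(624669009/256) = 9504302*(256/624669009) = 2433101312/624669009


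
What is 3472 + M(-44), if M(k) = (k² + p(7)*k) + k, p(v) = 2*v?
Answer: 4748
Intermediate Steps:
M(k) = k² + 15*k (M(k) = (k² + (2*7)*k) + k = (k² + 14*k) + k = k² + 15*k)
3472 + M(-44) = 3472 - 44*(15 - 44) = 3472 - 44*(-29) = 3472 + 1276 = 4748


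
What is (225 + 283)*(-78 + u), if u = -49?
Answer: -64516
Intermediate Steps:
(225 + 283)*(-78 + u) = (225 + 283)*(-78 - 49) = 508*(-127) = -64516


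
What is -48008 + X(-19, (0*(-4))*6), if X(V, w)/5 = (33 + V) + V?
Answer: -48033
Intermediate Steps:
X(V, w) = 165 + 10*V (X(V, w) = 5*((33 + V) + V) = 5*(33 + 2*V) = 165 + 10*V)
-48008 + X(-19, (0*(-4))*6) = -48008 + (165 + 10*(-19)) = -48008 + (165 - 190) = -48008 - 25 = -48033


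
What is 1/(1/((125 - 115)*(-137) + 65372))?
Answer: 64002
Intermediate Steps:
1/(1/((125 - 115)*(-137) + 65372)) = 1/(1/(10*(-137) + 65372)) = 1/(1/(-1370 + 65372)) = 1/(1/64002) = 64002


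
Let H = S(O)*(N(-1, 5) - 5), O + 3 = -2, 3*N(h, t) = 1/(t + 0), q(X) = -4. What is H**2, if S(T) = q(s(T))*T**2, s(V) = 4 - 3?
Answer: 2190400/9 ≈ 2.4338e+5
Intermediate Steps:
s(V) = 1
N(h, t) = 1/(3*t) (N(h, t) = 1/(3*(t + 0)) = 1/(3*t))
O = -5 (O = -3 - 2 = -5)
S(T) = -4*T**2
H = 1480/3 (H = (-4*(-5)**2)*((1/3)/5 - 5) = (-4*25)*((1/3)*(1/5) - 5) = -100*(1/15 - 5) = -100*(-74/15) = 1480/3 ≈ 493.33)
H**2 = (1480/3)**2 = 2190400/9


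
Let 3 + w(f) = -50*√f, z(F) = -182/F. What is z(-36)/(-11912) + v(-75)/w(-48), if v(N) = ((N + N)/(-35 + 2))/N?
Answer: -39900059/94350115728 - 400*I*√3/3960297 ≈ -0.00042289 - 0.00017494*I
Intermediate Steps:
v(N) = -2/33 (v(N) = ((2*N)/(-33))/N = ((2*N)*(-1/33))/N = (-2*N/33)/N = -2/33)
w(f) = -3 - 50*√f
z(-36)/(-11912) + v(-75)/w(-48) = -182/(-36)/(-11912) - 2/(33*(-3 - 200*I*√3)) = -182*(-1/36)*(-1/11912) - 2/(33*(-3 - 200*I*√3)) = (91/18)*(-1/11912) - 2/(33*(-3 - 200*I*√3)) = -91/214416 - 2/(33*(-3 - 200*I*√3))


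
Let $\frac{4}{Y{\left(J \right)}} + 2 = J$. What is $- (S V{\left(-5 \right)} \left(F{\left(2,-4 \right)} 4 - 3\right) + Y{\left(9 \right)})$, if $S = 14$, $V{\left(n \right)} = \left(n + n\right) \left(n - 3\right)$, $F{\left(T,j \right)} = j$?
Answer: $\frac{148956}{7} \approx 21279.0$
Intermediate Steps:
$V{\left(n \right)} = 2 n \left(-3 + n\right)$
$Y{\left(J \right)} = \frac{4}{-2 + J}$
$- (S V{\left(-5 \right)} \left(F{\left(2,-4 \right)} 4 - 3\right) + Y{\left(9 \right)}) = - (14 \cdot 2 \left(-5\right) \left(-3 - 5\right) \left(\left(-4\right) 4 - 3\right) + \frac{4}{-2 + 9}) = - (14 \cdot 2 \left(-5\right) \left(-8\right) \left(-16 - 3\right) + \frac{4}{7}) = - (14 \cdot 80 \left(-19\right) + 4 \cdot \frac{1}{7}) = - (1120 \left(-19\right) + \frac{4}{7}) = - (-21280 + \frac{4}{7}) = \left(-1\right) \left(- \frac{148956}{7}\right) = \frac{148956}{7}$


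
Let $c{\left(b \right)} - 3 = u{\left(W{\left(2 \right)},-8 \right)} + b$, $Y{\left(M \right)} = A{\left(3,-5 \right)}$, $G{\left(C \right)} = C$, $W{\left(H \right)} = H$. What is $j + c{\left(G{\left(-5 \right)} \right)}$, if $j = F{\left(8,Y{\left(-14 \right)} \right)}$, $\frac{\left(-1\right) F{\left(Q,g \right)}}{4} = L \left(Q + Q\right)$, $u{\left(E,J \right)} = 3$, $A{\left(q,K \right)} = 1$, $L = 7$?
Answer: $-447$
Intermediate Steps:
$Y{\left(M \right)} = 1$
$F{\left(Q,g \right)} = - 56 Q$ ($F{\left(Q,g \right)} = - 4 \cdot 7 \left(Q + Q\right) = - 4 \cdot 7 \cdot 2 Q = - 4 \cdot 14 Q = - 56 Q$)
$j = -448$ ($j = \left(-56\right) 8 = -448$)
$c{\left(b \right)} = 6 + b$ ($c{\left(b \right)} = 3 + \left(3 + b\right) = 6 + b$)
$j + c{\left(G{\left(-5 \right)} \right)} = -448 + \left(6 - 5\right) = -448 + 1 = -447$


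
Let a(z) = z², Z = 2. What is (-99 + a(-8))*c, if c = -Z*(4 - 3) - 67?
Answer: 2415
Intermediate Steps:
c = -69 (c = -2*(4 - 3) - 67 = -2 - 67 = -69)
(-99 + a(-8))*c = (-99 + (-8)²)*(-69) = (-99 + 64)*(-69) = -35*(-69) = 2415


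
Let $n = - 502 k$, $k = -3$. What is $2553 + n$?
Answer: $4059$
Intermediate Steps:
$n = 1506$ ($n = \left(-502\right) \left(-3\right) = 1506$)
$2553 + n = 2553 + 1506 = 4059$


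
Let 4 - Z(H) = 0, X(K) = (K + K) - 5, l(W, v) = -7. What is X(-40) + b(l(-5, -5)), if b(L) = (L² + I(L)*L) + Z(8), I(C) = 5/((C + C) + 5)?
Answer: -253/9 ≈ -28.111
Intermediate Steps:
X(K) = -5 + 2*K (X(K) = 2*K - 5 = -5 + 2*K)
I(C) = 5/(5 + 2*C) (I(C) = 5/(2*C + 5) = 5/(5 + 2*C))
Z(H) = 4 (Z(H) = 4 - 1*0 = 4 + 0 = 4)
b(L) = 4 + L² + 5*L/(5 + 2*L) (b(L) = (L² + (5/(5 + 2*L))*L) + 4 = (L² + 5*L/(5 + 2*L)) + 4 = 4 + L² + 5*L/(5 + 2*L))
X(-40) + b(l(-5, -5)) = (-5 + 2*(-40)) + (5*(-7) + (4 + (-7)²)*(5 + 2*(-7)))/(5 + 2*(-7)) = (-5 - 80) + (-35 + (4 + 49)*(5 - 14))/(5 - 14) = -85 + (-35 + 53*(-9))/(-9) = -85 - (-35 - 477)/9 = -85 - ⅑*(-512) = -85 + 512/9 = -253/9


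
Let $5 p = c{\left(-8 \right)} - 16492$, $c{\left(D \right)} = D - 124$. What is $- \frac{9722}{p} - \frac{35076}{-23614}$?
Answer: $\frac{432744991}{98139784} \approx 4.4095$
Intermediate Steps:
$c{\left(D \right)} = -124 + D$
$p = - \frac{16624}{5}$ ($p = \frac{\left(-124 - 8\right) - 16492}{5} = \frac{-132 - 16492}{5} = \frac{1}{5} \left(-16624\right) = - \frac{16624}{5} \approx -3324.8$)
$- \frac{9722}{p} - \frac{35076}{-23614} = - \frac{9722}{- \frac{16624}{5}} - \frac{35076}{-23614} = \left(-9722\right) \left(- \frac{5}{16624}\right) - - \frac{17538}{11807} = \frac{24305}{8312} + \frac{17538}{11807} = \frac{432744991}{98139784}$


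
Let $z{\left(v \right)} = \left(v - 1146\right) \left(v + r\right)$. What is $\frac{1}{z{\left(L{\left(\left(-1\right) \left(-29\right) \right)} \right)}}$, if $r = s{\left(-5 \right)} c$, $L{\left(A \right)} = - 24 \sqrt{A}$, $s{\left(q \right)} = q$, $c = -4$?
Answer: $\frac{259}{880831752} + \frac{563 \sqrt{29}}{440415876} \approx 7.1781 \cdot 10^{-6}$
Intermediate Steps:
$r = 20$ ($r = \left(-5\right) \left(-4\right) = 20$)
$z{\left(v \right)} = \left(-1146 + v\right) \left(20 + v\right)$ ($z{\left(v \right)} = \left(v - 1146\right) \left(v + 20\right) = \left(-1146 + v\right) \left(20 + v\right)$)
$\frac{1}{z{\left(L{\left(\left(-1\right) \left(-29\right) \right)} \right)}} = \frac{1}{-22920 + \left(- 24 \sqrt{\left(-1\right) \left(-29\right)}\right)^{2} - 1126 \left(- 24 \sqrt{\left(-1\right) \left(-29\right)}\right)} = \frac{1}{-22920 + \left(- 24 \sqrt{29}\right)^{2} - 1126 \left(- 24 \sqrt{29}\right)} = \frac{1}{-22920 + 16704 + 27024 \sqrt{29}} = \frac{1}{-6216 + 27024 \sqrt{29}}$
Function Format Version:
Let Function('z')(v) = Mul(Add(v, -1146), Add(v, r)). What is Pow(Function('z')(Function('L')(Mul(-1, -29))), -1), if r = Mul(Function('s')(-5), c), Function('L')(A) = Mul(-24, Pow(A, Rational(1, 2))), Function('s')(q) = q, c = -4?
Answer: Add(Rational(259, 880831752), Mul(Rational(563, 440415876), Pow(29, Rational(1, 2)))) ≈ 7.1781e-6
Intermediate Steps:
r = 20 (r = Mul(-5, -4) = 20)
Function('z')(v) = Mul(Add(-1146, v), Add(20, v)) (Function('z')(v) = Mul(Add(v, -1146), Add(v, 20)) = Mul(Add(-1146, v), Add(20, v)))
Pow(Function('z')(Function('L')(Mul(-1, -29))), -1) = Pow(Add(-22920, Pow(Mul(-24, Pow(Mul(-1, -29), Rational(1, 2))), 2), Mul(-1126, Mul(-24, Pow(Mul(-1, -29), Rational(1, 2))))), -1) = Pow(Add(-22920, Pow(Mul(-24, Pow(29, Rational(1, 2))), 2), Mul(-1126, Mul(-24, Pow(29, Rational(1, 2))))), -1) = Pow(Add(-22920, 16704, Mul(27024, Pow(29, Rational(1, 2)))), -1) = Pow(Add(-6216, Mul(27024, Pow(29, Rational(1, 2)))), -1)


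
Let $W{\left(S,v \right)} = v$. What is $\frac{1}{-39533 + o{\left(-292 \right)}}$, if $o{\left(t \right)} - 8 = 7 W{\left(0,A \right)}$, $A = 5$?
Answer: $- \frac{1}{39490} \approx -2.5323 \cdot 10^{-5}$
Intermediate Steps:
$o{\left(t \right)} = 43$ ($o{\left(t \right)} = 8 + 7 \cdot 5 = 8 + 35 = 43$)
$\frac{1}{-39533 + o{\left(-292 \right)}} = \frac{1}{-39533 + 43} = \frac{1}{-39490} = - \frac{1}{39490}$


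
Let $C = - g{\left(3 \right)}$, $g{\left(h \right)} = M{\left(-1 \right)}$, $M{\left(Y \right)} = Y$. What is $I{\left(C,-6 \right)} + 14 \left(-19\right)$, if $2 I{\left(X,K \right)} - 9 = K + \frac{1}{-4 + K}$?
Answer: $- \frac{5291}{20} \approx -264.55$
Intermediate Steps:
$g{\left(h \right)} = -1$
$C = 1$ ($C = \left(-1\right) \left(-1\right) = 1$)
$I{\left(X,K \right)} = \frac{9}{2} + \frac{K}{2} + \frac{1}{2 \left(-4 + K\right)}$ ($I{\left(X,K \right)} = \frac{9}{2} + \frac{K + \frac{1}{-4 + K}}{2} = \frac{9}{2} + \left(\frac{K}{2} + \frac{1}{2 \left(-4 + K\right)}\right) = \frac{9}{2} + \frac{K}{2} + \frac{1}{2 \left(-4 + K\right)}$)
$I{\left(C,-6 \right)} + 14 \left(-19\right) = \frac{-35 + \left(-6\right)^{2} + 5 \left(-6\right)}{2 \left(-4 - 6\right)} + 14 \left(-19\right) = \frac{-35 + 36 - 30}{2 \left(-10\right)} - 266 = \frac{1}{2} \left(- \frac{1}{10}\right) \left(-29\right) - 266 = \frac{29}{20} - 266 = - \frac{5291}{20}$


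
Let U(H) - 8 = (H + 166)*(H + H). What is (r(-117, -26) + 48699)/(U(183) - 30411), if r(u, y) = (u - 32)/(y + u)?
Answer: 6964106/13918333 ≈ 0.50035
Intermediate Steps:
r(u, y) = (-32 + u)/(u + y)
U(H) = 8 + 2*H*(166 + H) (U(H) = 8 + (H + 166)*(H + H) = 8 + (166 + H)*(2*H) = 8 + 2*H*(166 + H))
(r(-117, -26) + 48699)/(U(183) - 30411) = ((-32 - 117)/(-117 - 26) + 48699)/((8 + 2*183**2 + 332*183) - 30411) = (-149/(-143) + 48699)/((8 + 2*33489 + 60756) - 30411) = (-1/143*(-149) + 48699)/((8 + 66978 + 60756) - 30411) = (149/143 + 48699)/(127742 - 30411) = (6964106/143)/97331 = (6964106/143)*(1/97331) = 6964106/13918333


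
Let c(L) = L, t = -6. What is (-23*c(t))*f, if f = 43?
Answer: 5934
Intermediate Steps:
(-23*c(t))*f = -23*(-6)*43 = 138*43 = 5934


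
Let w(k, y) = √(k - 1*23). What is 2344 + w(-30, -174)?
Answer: 2344 + I*√53 ≈ 2344.0 + 7.2801*I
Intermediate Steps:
w(k, y) = √(-23 + k) (w(k, y) = √(k - 23) = √(-23 + k))
2344 + w(-30, -174) = 2344 + √(-23 - 30) = 2344 + √(-53) = 2344 + I*√53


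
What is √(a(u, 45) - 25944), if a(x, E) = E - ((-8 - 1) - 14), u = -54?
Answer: 2*I*√6469 ≈ 160.86*I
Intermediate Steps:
a(x, E) = 23 + E (a(x, E) = E - (-9 - 14) = E - 1*(-23) = E + 23 = 23 + E)
√(a(u, 45) - 25944) = √((23 + 45) - 25944) = √(68 - 25944) = √(-25876) = 2*I*√6469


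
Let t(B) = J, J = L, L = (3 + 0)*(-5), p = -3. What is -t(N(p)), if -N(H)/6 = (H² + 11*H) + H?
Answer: 15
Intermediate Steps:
L = -15 (L = 3*(-5) = -15)
J = -15
N(H) = -72*H - 6*H² (N(H) = -6*((H² + 11*H) + H) = -6*(H² + 12*H) = -72*H - 6*H²)
t(B) = -15
-t(N(p)) = -1*(-15) = 15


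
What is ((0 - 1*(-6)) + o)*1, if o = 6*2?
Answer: 18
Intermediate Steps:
o = 12
((0 - 1*(-6)) + o)*1 = ((0 - 1*(-6)) + 12)*1 = ((0 + 6) + 12)*1 = (6 + 12)*1 = 18*1 = 18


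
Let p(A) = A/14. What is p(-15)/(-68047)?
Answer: 15/952658 ≈ 1.5745e-5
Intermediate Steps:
p(A) = A/14 (p(A) = A*(1/14) = A/14)
p(-15)/(-68047) = ((1/14)*(-15))/(-68047) = -15/14*(-1/68047) = 15/952658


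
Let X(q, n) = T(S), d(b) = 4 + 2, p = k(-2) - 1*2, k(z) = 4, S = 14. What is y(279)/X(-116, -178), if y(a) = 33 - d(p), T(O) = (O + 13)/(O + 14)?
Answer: 28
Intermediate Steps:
T(O) = (13 + O)/(14 + O)
p = 2 (p = 4 - 1*2 = 4 - 2 = 2)
d(b) = 6
X(q, n) = 27/28 (X(q, n) = (13 + 14)/(14 + 14) = 27/28)
y(a) = 27 (y(a) = 33 - 1*6 = 33 - 6 = 27)
y(279)/X(-116, -178) = 27/(27/28) = 27*(28/27) = 28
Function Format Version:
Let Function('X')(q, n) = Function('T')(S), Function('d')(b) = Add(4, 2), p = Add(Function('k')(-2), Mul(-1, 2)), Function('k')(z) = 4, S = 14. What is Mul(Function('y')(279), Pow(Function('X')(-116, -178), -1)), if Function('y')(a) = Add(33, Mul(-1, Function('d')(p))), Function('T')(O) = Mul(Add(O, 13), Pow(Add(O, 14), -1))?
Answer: 28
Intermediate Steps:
Function('T')(O) = Mul(Pow(Add(14, O), -1), Add(13, O)) (Function('T')(O) = Mul(Add(13, O), Pow(Add(14, O), -1)) = Mul(Pow(Add(14, O), -1), Add(13, O)))
p = 2 (p = Add(4, Mul(-1, 2)) = Add(4, -2) = 2)
Function('d')(b) = 6
Function('X')(q, n) = Rational(27, 28) (Function('X')(q, n) = Mul(Pow(Add(14, 14), -1), Add(13, 14)) = Mul(Pow(28, -1), 27) = Mul(Rational(1, 28), 27) = Rational(27, 28))
Function('y')(a) = 27 (Function('y')(a) = Add(33, Mul(-1, 6)) = Add(33, -6) = 27)
Mul(Function('y')(279), Pow(Function('X')(-116, -178), -1)) = Mul(27, Pow(Rational(27, 28), -1)) = Mul(27, Rational(28, 27)) = 28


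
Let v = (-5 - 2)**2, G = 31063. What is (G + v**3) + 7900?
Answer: 156612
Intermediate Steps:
v = 49 (v = (-7)**2 = 49)
(G + v**3) + 7900 = (31063 + 49**3) + 7900 = (31063 + 117649) + 7900 = 148712 + 7900 = 156612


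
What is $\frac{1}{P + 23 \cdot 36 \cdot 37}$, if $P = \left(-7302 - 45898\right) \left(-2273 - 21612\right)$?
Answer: $\frac{1}{1270712636} \approx 7.8696 \cdot 10^{-10}$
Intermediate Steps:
$P = 1270682000$ ($P = \left(-53200\right) \left(-23885\right) = 1270682000$)
$\frac{1}{P + 23 \cdot 36 \cdot 37} = \frac{1}{1270682000 + 23 \cdot 36 \cdot 37} = \frac{1}{1270682000 + 828 \cdot 37} = \frac{1}{1270682000 + 30636} = \frac{1}{1270712636}$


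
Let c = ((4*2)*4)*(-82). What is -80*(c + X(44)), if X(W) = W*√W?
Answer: 209920 - 7040*√11 ≈ 1.8657e+5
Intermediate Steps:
X(W) = W^(3/2)
c = -2624 (c = (8*4)*(-82) = 32*(-82) = -2624)
-80*(c + X(44)) = -80*(-2624 + 44^(3/2)) = -80*(-2624 + 88*√11) = 209920 - 7040*√11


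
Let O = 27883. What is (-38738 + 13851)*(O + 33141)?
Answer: -1518704288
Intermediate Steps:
(-38738 + 13851)*(O + 33141) = (-38738 + 13851)*(27883 + 33141) = -24887*61024 = -1518704288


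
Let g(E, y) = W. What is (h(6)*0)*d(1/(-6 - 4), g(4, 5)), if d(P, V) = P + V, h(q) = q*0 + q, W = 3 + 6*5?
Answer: 0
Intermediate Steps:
W = 33 (W = 3 + 30 = 33)
g(E, y) = 33
h(q) = q (h(q) = 0 + q = q)
(h(6)*0)*d(1/(-6 - 4), g(4, 5)) = (6*0)*(1/(-6 - 4) + 33) = 0*(1/(-10) + 33) = 0*(-1/10 + 33) = 0*(329/10) = 0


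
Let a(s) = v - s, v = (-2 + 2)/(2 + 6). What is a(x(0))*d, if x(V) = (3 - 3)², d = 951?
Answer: 0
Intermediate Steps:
v = 0 (v = 0/8 = 0*(⅛) = 0)
x(V) = 0 (x(V) = 0² = 0)
a(s) = -s (a(s) = 0 - s = -s)
a(x(0))*d = -1*0*951 = 0*951 = 0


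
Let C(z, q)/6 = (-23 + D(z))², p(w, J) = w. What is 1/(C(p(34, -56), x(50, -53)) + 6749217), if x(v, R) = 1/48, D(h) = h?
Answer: 1/6749943 ≈ 1.4815e-7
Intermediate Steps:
x(v, R) = 1/48
C(z, q) = 6*(-23 + z)²
1/(C(p(34, -56), x(50, -53)) + 6749217) = 1/(6*(-23 + 34)² + 6749217) = 1/(6*11² + 6749217) = 1/(6*121 + 6749217) = 1/(726 + 6749217) = 1/6749943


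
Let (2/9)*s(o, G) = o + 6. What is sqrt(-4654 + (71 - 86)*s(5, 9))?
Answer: I*sqrt(21586)/2 ≈ 73.461*I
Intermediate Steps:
s(o, G) = 27 + 9*o/2 (s(o, G) = 9*(o + 6)/2 = 9*(6 + o)/2 = 27 + 9*o/2)
sqrt(-4654 + (71 - 86)*s(5, 9)) = sqrt(-4654 + (71 - 86)*(27 + (9/2)*5)) = sqrt(-4654 - 15*(27 + 45/2)) = sqrt(-4654 - 15*99/2) = sqrt(-4654 - 1485/2) = sqrt(-10793/2) = I*sqrt(21586)/2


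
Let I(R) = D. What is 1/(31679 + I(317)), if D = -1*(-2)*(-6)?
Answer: 1/31667 ≈ 3.1579e-5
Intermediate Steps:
D = -12 (D = 2*(-6) = -12)
I(R) = -12
1/(31679 + I(317)) = 1/(31679 - 12) = 1/31667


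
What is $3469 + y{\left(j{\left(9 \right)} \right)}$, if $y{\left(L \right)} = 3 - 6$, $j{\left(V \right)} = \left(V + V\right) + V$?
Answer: $3466$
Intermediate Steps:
$j{\left(V \right)} = 3 V$ ($j{\left(V \right)} = 2 V + V = 3 V$)
$y{\left(L \right)} = -3$
$3469 + y{\left(j{\left(9 \right)} \right)} = 3469 - 3 = 3466$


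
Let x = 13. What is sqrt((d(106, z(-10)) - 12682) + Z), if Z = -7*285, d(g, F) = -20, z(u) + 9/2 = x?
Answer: 3*I*sqrt(1633) ≈ 121.23*I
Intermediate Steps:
z(u) = 17/2 (z(u) = -9/2 + 13 = 17/2)
Z = -1995
sqrt((d(106, z(-10)) - 12682) + Z) = sqrt((-20 - 12682) - 1995) = sqrt(-12702 - 1995) = sqrt(-14697) = 3*I*sqrt(1633)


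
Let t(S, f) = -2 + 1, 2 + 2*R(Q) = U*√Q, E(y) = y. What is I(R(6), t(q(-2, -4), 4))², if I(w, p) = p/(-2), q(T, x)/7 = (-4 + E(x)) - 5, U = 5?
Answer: ¼ ≈ 0.25000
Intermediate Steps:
q(T, x) = -63 + 7*x (q(T, x) = 7*((-4 + x) - 5) = 7*(-9 + x) = -63 + 7*x)
R(Q) = -1 + 5*√Q/2 (R(Q) = -1 + (5*√Q)/2 = -1 + 5*√Q/2)
t(S, f) = -1
I(w, p) = -p/2 (I(w, p) = p*(-½) = -p/2)
I(R(6), t(q(-2, -4), 4))² = (-½*(-1))² = (½)² = ¼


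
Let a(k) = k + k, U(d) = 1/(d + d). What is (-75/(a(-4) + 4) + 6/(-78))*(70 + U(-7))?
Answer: 950609/728 ≈ 1305.8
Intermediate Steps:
U(d) = 1/(2*d)
a(k) = 2*k
(-75/(a(-4) + 4) + 6/(-78))*(70 + U(-7)) = (-75/(2*(-4) + 4) + 6/(-78))*(70 + (½)/(-7)) = (-75/(-8 + 4) + 6*(-1/78))*(70 + (½)*(-⅐)) = (-75/(1*(-4)) - 1/13)*(70 - 1/14) = (-75/(-4) - 1/13)*(979/14) = (-75*(-¼) - 1/13)*(979/14) = (75/4 - 1/13)*(979/14) = (971/52)*(979/14) = 950609/728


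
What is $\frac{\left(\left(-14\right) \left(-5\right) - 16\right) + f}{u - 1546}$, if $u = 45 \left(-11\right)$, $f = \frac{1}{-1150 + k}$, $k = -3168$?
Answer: $- \frac{233171}{8813038} \approx -0.026458$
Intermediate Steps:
$f = - \frac{1}{4318}$ ($f = \frac{1}{-1150 - 3168} = \frac{1}{-4318} = - \frac{1}{4318} \approx -0.00023159$)
$u = -495$
$\frac{\left(\left(-14\right) \left(-5\right) - 16\right) + f}{u - 1546} = \frac{\left(\left(-14\right) \left(-5\right) - 16\right) - \frac{1}{4318}}{-495 - 1546} = \frac{\left(70 - 16\right) - \frac{1}{4318}}{-2041} = \left(54 - \frac{1}{4318}\right) \left(- \frac{1}{2041}\right) = \frac{233171}{4318} \left(- \frac{1}{2041}\right) = - \frac{233171}{8813038}$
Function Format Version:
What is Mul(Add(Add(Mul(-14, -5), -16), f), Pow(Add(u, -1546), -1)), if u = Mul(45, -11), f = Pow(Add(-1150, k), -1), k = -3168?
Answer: Rational(-233171, 8813038) ≈ -0.026458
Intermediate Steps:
f = Rational(-1, 4318) (f = Pow(Add(-1150, -3168), -1) = Pow(-4318, -1) = Rational(-1, 4318) ≈ -0.00023159)
u = -495
Mul(Add(Add(Mul(-14, -5), -16), f), Pow(Add(u, -1546), -1)) = Mul(Add(Add(Mul(-14, -5), -16), Rational(-1, 4318)), Pow(Add(-495, -1546), -1)) = Mul(Add(Add(70, -16), Rational(-1, 4318)), Pow(-2041, -1)) = Mul(Add(54, Rational(-1, 4318)), Rational(-1, 2041)) = Mul(Rational(233171, 4318), Rational(-1, 2041)) = Rational(-233171, 8813038)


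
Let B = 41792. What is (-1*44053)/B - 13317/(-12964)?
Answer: -3639757/135447872 ≈ -0.026872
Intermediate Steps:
(-1*44053)/B - 13317/(-12964) = -1*44053/41792 - 13317/(-12964) = -44053*1/41792 - 13317*(-1/12964) = -44053/41792 + 13317/12964 = -3639757/135447872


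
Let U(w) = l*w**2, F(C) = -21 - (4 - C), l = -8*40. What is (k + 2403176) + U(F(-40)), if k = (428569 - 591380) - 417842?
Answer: 470523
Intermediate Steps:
l = -320
F(C) = -25 + C (F(C) = -21 + (-4 + C) = -25 + C)
U(w) = -320*w**2
k = -580653 (k = -162811 - 417842 = -580653)
(k + 2403176) + U(F(-40)) = (-580653 + 2403176) - 320*(-25 - 40)**2 = 1822523 - 320*(-65)**2 = 1822523 - 320*4225 = 1822523 - 1352000 = 470523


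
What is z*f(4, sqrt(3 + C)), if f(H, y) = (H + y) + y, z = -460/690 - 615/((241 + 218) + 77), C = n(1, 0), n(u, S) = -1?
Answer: -2917/402 - 2917*sqrt(2)/804 ≈ -12.387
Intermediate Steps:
C = -1
z = -2917/1608 (z = -460*1/690 - 615/(459 + 77) = -2/3 - 615/536 = -2917/1608 ≈ -1.8141)
f(H, y) = H + 2*y
z*f(4, sqrt(3 + C)) = -2917*(4 + 2*sqrt(3 - 1))/1608 = -2917*(4 + 2*sqrt(2))/1608 = -2917/402 - 2917*sqrt(2)/804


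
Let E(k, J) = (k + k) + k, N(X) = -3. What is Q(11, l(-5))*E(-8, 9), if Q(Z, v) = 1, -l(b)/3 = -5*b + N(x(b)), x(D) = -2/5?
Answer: -24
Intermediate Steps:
x(D) = -⅖ (x(D) = -2*⅕ = -⅖)
l(b) = 9 + 15*b (l(b) = -3*(-5*b - 3) = -3*(-3 - 5*b) = 9 + 15*b)
E(k, J) = 3*k (E(k, J) = 2*k + k = 3*k)
Q(11, l(-5))*E(-8, 9) = 1*(3*(-8)) = 1*(-24) = -24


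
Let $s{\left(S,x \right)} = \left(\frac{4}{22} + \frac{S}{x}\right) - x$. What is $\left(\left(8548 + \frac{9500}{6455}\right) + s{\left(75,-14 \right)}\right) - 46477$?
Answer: $- \frac{7538769137}{198814} \approx -37919.0$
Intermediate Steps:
$s{\left(S,x \right)} = \frac{2}{11} - x + \frac{S}{x}$ ($s{\left(S,x \right)} = \left(4 \cdot \frac{1}{22} + \frac{S}{x}\right) - x = \left(\frac{2}{11} + \frac{S}{x}\right) - x = \frac{2}{11} - x + \frac{S}{x}$)
$\left(\left(8548 + \frac{9500}{6455}\right) + s{\left(75,-14 \right)}\right) - 46477 = \left(\left(8548 + \frac{9500}{6455}\right) + \left(\frac{2}{11} - -14 + \frac{75}{-14}\right)\right) - 46477 = \left(\left(8548 + 9500 \cdot \frac{1}{6455}\right) + \left(\frac{2}{11} + 14 + 75 \left(- \frac{1}{14}\right)\right)\right) - 46477 = \left(\left(8548 + \frac{1900}{1291}\right) + \left(\frac{2}{11} + 14 - \frac{75}{14}\right)\right) - 46477 = \left(\frac{11037368}{1291} + \frac{1359}{154}\right) - 46477 = \frac{1701509141}{198814} - 46477 = - \frac{7538769137}{198814}$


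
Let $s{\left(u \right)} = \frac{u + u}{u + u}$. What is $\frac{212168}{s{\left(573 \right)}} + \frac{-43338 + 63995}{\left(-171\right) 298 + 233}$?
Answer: $\frac{10762201143}{50725} \approx 2.1217 \cdot 10^{5}$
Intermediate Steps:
$s{\left(u \right)} = 1$ ($s{\left(u \right)} = \frac{2 u}{2 u} = 2 u \frac{1}{2 u} = 1$)
$\frac{212168}{s{\left(573 \right)}} + \frac{-43338 + 63995}{\left(-171\right) 298 + 233} = \frac{212168}{1} + \frac{-43338 + 63995}{\left(-171\right) 298 + 233} = 212168 \cdot 1 + \frac{20657}{-50958 + 233} = 212168 + \frac{20657}{-50725} = 212168 + 20657 \left(- \frac{1}{50725}\right) = 212168 - \frac{20657}{50725} = \frac{10762201143}{50725}$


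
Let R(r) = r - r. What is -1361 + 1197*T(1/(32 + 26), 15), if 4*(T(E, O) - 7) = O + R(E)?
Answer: 46027/4 ≈ 11507.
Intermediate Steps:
R(r) = 0
T(E, O) = 7 + O/4 (T(E, O) = 7 + (O + 0)/4 = 7 + O/4)
-1361 + 1197*T(1/(32 + 26), 15) = -1361 + 1197*(7 + (¼)*15) = -1361 + 1197*(7 + 15/4) = -1361 + 1197*(43/4) = -1361 + 51471/4 = 46027/4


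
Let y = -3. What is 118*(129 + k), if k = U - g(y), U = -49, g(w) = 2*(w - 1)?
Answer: 10384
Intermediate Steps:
g(w) = -2 + 2*w (g(w) = 2*(-1 + w) = -2 + 2*w)
k = -41 (k = -49 - (-2 + 2*(-3)) = -49 - (-2 - 6) = -49 - 1*(-8) = -49 + 8 = -41)
118*(129 + k) = 118*(129 - 41) = 118*88 = 10384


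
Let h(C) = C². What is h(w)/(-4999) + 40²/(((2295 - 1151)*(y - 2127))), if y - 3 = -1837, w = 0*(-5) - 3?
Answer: -6097607/2831548577 ≈ -0.0021535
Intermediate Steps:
w = -3 (w = 0 - 3 = -3)
y = -1834 (y = 3 - 1837 = -1834)
h(w)/(-4999) + 40²/(((2295 - 1151)*(y - 2127))) = (-3)²/(-4999) + 40²/(((2295 - 1151)*(-1834 - 2127))) = 9*(-1/4999) + 1600/((1144*(-3961))) = -9/4999 + 1600/(-4531384) = -9/4999 + 1600*(-1/4531384) = -9/4999 - 200/566423 = -6097607/2831548577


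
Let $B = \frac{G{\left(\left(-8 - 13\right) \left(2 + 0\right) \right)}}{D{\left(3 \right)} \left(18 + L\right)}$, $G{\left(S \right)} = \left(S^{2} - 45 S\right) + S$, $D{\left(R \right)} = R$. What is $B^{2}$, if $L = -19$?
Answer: $1449616$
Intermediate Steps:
$G{\left(S \right)} = S^{2} - 44 S$
$B = -1204$ ($B = \frac{\left(-8 - 13\right) \left(2 + 0\right) \left(-44 + \left(-8 - 13\right) \left(2 + 0\right)\right)}{3 \left(18 - 19\right)} = \frac{\left(-21\right) 2 \left(-44 - 42\right)}{3 \left(-1\right)} = \frac{\left(-42\right) \left(-44 - 42\right)}{-3} = \left(-42\right) \left(-86\right) \left(- \frac{1}{3}\right) = 3612 \left(- \frac{1}{3}\right) = -1204$)
$B^{2} = \left(-1204\right)^{2} = 1449616$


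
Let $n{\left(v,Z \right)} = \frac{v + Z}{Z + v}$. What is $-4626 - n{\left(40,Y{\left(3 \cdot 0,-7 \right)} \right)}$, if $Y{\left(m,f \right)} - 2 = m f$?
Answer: $-4627$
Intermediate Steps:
$Y{\left(m,f \right)} = 2 + f m$ ($Y{\left(m,f \right)} = 2 + m f = 2 + f m$)
$n{\left(v,Z \right)} = 1$ ($n{\left(v,Z \right)} = \frac{Z + v}{Z + v} = 1$)
$-4626 - n{\left(40,Y{\left(3 \cdot 0,-7 \right)} \right)} = -4626 - 1 = -4627$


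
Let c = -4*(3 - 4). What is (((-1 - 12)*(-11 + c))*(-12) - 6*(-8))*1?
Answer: -1044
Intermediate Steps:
c = 4 (c = -4*(-1) = 4)
(((-1 - 12)*(-11 + c))*(-12) - 6*(-8))*1 = (((-1 - 12)*(-11 + 4))*(-12) - 6*(-8))*1 = (-13*(-7)*(-12) + 48)*1 = (91*(-12) + 48)*1 = (-1092 + 48)*1 = -1044*1 = -1044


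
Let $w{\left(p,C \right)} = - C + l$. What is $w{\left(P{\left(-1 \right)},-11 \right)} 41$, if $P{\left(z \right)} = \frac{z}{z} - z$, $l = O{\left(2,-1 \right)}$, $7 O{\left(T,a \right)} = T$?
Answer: $\frac{3239}{7} \approx 462.71$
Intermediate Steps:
$O{\left(T,a \right)} = \frac{T}{7}$
$l = \frac{2}{7}$ ($l = \frac{1}{7} \cdot 2 = \frac{2}{7} \approx 0.28571$)
$P{\left(z \right)} = 1 - z$
$w{\left(p,C \right)} = \frac{2}{7} - C$ ($w{\left(p,C \right)} = - C + \frac{2}{7} = \frac{2}{7} - C$)
$w{\left(P{\left(-1 \right)},-11 \right)} 41 = \left(\frac{2}{7} - -11\right) 41 = \left(\frac{2}{7} + 11\right) 41 = \frac{79}{7} \cdot 41 = \frac{3239}{7}$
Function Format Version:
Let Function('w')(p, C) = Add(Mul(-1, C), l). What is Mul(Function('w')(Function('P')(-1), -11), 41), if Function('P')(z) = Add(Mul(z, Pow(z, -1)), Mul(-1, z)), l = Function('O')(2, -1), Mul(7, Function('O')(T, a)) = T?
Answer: Rational(3239, 7) ≈ 462.71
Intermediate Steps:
Function('O')(T, a) = Mul(Rational(1, 7), T)
l = Rational(2, 7) (l = Mul(Rational(1, 7), 2) = Rational(2, 7) ≈ 0.28571)
Function('P')(z) = Add(1, Mul(-1, z))
Function('w')(p, C) = Add(Rational(2, 7), Mul(-1, C)) (Function('w')(p, C) = Add(Mul(-1, C), Rational(2, 7)) = Add(Rational(2, 7), Mul(-1, C)))
Mul(Function('w')(Function('P')(-1), -11), 41) = Mul(Add(Rational(2, 7), Mul(-1, -11)), 41) = Mul(Add(Rational(2, 7), 11), 41) = Mul(Rational(79, 7), 41) = Rational(3239, 7)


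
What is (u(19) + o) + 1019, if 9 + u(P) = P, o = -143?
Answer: 886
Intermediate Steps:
u(P) = -9 + P
(u(19) + o) + 1019 = ((-9 + 19) - 143) + 1019 = (10 - 143) + 1019 = -133 + 1019 = 886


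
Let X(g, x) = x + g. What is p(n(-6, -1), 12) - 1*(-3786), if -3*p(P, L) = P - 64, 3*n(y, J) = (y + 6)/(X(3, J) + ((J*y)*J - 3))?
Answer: 11422/3 ≈ 3807.3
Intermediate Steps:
X(g, x) = g + x
n(y, J) = (6 + y)/(3*(J + y*J**2)) (n(y, J) = ((y + 6)/((3 + J) + ((J*y)*J - 3)))/3 = ((6 + y)/((3 + J) + (y*J**2 - 3)))/3 = ((6 + y)/((3 + J) + (-3 + y*J**2)))/3 = ((6 + y)/(J + y*J**2))/3 = (6 + y)/(3*(J + y*J**2)))
p(P, L) = 64/3 - P/3 (p(P, L) = -(P - 64)/3 = -(-64 + P)/3 = 64/3 - P/3)
p(n(-6, -1), 12) - 1*(-3786) = (64/3 - (6 - 6)/(9*(-1)*(1 - 1*(-6)))) - 1*(-3786) = (64/3 - (-1)*0/(9*(1 + 6))) + 3786 = (64/3 - (-1)*0/(9*7)) + 3786 = (64/3 - 1/3*0) + 3786 = (64/3 + 0) + 3786 = 64/3 + 3786 = 11422/3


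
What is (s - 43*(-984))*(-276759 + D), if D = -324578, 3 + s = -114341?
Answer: 43315506784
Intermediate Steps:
s = -114344 (s = -3 - 114341 = -114344)
(s - 43*(-984))*(-276759 + D) = (-114344 - 43*(-984))*(-276759 - 324578) = (-114344 + 42312)*(-601337) = -72032*(-601337) = 43315506784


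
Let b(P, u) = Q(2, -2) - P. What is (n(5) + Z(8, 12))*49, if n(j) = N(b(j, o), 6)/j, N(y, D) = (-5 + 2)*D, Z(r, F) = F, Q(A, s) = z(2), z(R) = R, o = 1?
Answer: 2058/5 ≈ 411.60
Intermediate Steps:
Q(A, s) = 2
b(P, u) = 2 - P
N(y, D) = -3*D
n(j) = -18/j (n(j) = (-3*6)/j = -18/j)
(n(5) + Z(8, 12))*49 = (-18/5 + 12)*49 = (42/5)*49 = 2058/5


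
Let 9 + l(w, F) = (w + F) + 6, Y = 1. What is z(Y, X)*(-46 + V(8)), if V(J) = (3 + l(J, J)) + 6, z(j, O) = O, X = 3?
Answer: -72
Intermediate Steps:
l(w, F) = -3 + F + w (l(w, F) = -9 + ((w + F) + 6) = -9 + ((F + w) + 6) = -9 + (6 + F + w) = -3 + F + w)
V(J) = 6 + 2*J (V(J) = (3 + (-3 + J + J)) + 6 = (3 + (-3 + 2*J)) + 6 = 2*J + 6 = 6 + 2*J)
z(Y, X)*(-46 + V(8)) = 3*(-46 + (6 + 2*8)) = 3*(-46 + (6 + 16)) = 3*(-46 + 22) = 3*(-24) = -72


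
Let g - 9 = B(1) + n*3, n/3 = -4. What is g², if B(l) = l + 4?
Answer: 484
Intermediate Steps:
n = -12 (n = 3*(-4) = -12)
B(l) = 4 + l
g = -22 (g = 9 + ((4 + 1) - 12*3) = 9 + (5 - 36) = 9 - 31 = -22)
g² = (-22)² = 484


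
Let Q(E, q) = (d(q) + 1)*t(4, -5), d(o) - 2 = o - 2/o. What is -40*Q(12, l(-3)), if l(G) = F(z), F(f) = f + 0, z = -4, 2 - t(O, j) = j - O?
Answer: 220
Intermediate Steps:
t(O, j) = 2 + O - j (t(O, j) = 2 - (j - O) = 2 + (O - j) = 2 + O - j)
d(o) = 2 + o - 2/o (d(o) = 2 + (o - 2/o) = 2 + o - 2/o)
F(f) = f
l(G) = -4
Q(E, q) = 33 - 22/q + 11*q (Q(E, q) = ((2 + q - 2/q) + 1)*(2 + 4 - 1*(-5)) = (3 + q - 2/q)*(2 + 4 + 5) = (3 + q - 2/q)*11 = 33 - 22/q + 11*q)
-40*Q(12, l(-3)) = -40*(33 - 22/(-4) + 11*(-4)) = -40*(33 - 22*(-¼) - 44) = -40*(33 + 11/2 - 44) = -40*(-11/2) = 220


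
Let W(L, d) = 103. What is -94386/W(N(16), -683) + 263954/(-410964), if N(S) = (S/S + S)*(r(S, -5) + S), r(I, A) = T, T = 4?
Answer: -19408217683/21164646 ≈ -917.01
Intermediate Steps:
r(I, A) = 4
N(S) = (1 + S)*(4 + S) (N(S) = (S/S + S)*(4 + S) = (1 + S)*(4 + S))
-94386/W(N(16), -683) + 263954/(-410964) = -94386/103 + 263954/(-410964) = -94386*1/103 + 263954*(-1/410964) = -94386/103 - 131977/205482 = -19408217683/21164646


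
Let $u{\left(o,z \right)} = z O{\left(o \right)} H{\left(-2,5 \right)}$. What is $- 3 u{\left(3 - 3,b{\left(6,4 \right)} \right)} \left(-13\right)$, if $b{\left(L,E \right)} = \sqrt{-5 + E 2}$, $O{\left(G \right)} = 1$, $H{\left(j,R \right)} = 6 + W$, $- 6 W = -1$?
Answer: $\frac{481 \sqrt{3}}{2} \approx 416.56$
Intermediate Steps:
$W = \frac{1}{6}$ ($W = \left(- \frac{1}{6}\right) \left(-1\right) = \frac{1}{6} \approx 0.16667$)
$H{\left(j,R \right)} = \frac{37}{6}$ ($H{\left(j,R \right)} = 6 + \frac{1}{6} = \frac{37}{6}$)
$b{\left(L,E \right)} = \sqrt{-5 + 2 E}$
$u{\left(o,z \right)} = \frac{37 z}{6}$ ($u{\left(o,z \right)} = z 1 \cdot \frac{37}{6} = z \frac{37}{6} = \frac{37 z}{6}$)
$- 3 u{\left(3 - 3,b{\left(6,4 \right)} \right)} \left(-13\right) = - 3 \frac{37 \sqrt{-5 + 2 \cdot 4}}{6} \left(-13\right) = - 3 \frac{37 \sqrt{-5 + 8}}{6} \left(-13\right) = - 3 \frac{37 \sqrt{3}}{6} \left(-13\right) = - \frac{37 \sqrt{3}}{2} \left(-13\right) = \frac{481 \sqrt{3}}{2}$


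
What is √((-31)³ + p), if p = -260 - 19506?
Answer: I*√49557 ≈ 222.61*I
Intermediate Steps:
p = -19766
√((-31)³ + p) = √((-31)³ - 19766) = √(-29791 - 19766) = √(-49557) = I*√49557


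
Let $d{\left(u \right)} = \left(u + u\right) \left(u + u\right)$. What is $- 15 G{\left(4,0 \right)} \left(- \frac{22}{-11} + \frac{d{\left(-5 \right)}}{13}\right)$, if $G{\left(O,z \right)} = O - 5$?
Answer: $\frac{1890}{13} \approx 145.38$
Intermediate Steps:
$d{\left(u \right)} = 4 u^{2}$ ($d{\left(u \right)} = 2 u 2 u = 4 u^{2}$)
$G{\left(O,z \right)} = -5 + O$ ($G{\left(O,z \right)} = O - 5 = -5 + O$)
$- 15 G{\left(4,0 \right)} \left(- \frac{22}{-11} + \frac{d{\left(-5 \right)}}{13}\right) = - 15 \left(-5 + 4\right) \left(- \frac{22}{-11} + \frac{4 \left(-5\right)^{2}}{13}\right) = \left(-15\right) \left(-1\right) \left(\left(-22\right) \left(- \frac{1}{11}\right) + 4 \cdot 25 \cdot \frac{1}{13}\right) = 15 \left(2 + 100 \cdot \frac{1}{13}\right) = 15 \left(2 + \frac{100}{13}\right) = 15 \cdot \frac{126}{13} = \frac{1890}{13}$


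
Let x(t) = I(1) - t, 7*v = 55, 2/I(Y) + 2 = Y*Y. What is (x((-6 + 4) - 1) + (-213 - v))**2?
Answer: 2368521/49 ≈ 48337.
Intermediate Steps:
I(Y) = 2/(-2 + Y**2) (I(Y) = 2/(-2 + Y*Y) = 2/(-2 + Y**2))
v = 55/7 (v = (1/7)*55 = 55/7 ≈ 7.8571)
x(t) = -2 - t (x(t) = 2/(-2 + 1**2) - t = 2/(-2 + 1) - t = 2/(-1) - t = 2*(-1) - t = -2 - t)
(x((-6 + 4) - 1) + (-213 - v))**2 = ((-2 - ((-6 + 4) - 1)) + (-213 - 1*55/7))**2 = ((-2 - (-2 - 1)) + (-213 - 55/7))**2 = ((-2 - 1*(-3)) - 1546/7)**2 = ((-2 + 3) - 1546/7)**2 = (1 - 1546/7)**2 = (-1539/7)**2 = 2368521/49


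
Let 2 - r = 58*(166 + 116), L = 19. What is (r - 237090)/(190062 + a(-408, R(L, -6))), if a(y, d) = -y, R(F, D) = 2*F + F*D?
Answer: -126722/95235 ≈ -1.3306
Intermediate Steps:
R(F, D) = 2*F + D*F
r = -16354 (r = 2 - 58*(166 + 116) = 2 - 58*282 = 2 - 1*16356 = 2 - 16356 = -16354)
(r - 237090)/(190062 + a(-408, R(L, -6))) = (-16354 - 237090)/(190062 - 1*(-408)) = -253444/(190062 + 408) = -253444/190470 = -253444*1/190470 = -126722/95235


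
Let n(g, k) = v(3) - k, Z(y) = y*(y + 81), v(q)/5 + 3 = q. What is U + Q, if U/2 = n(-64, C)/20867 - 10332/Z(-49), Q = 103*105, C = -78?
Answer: 903807033/83468 ≈ 10828.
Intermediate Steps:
v(q) = -15 + 5*q
Z(y) = y*(81 + y)
n(g, k) = -k (n(g, k) = (-15 + 5*3) - k = (-15 + 15) - k = 0 - k = -k)
Q = 10815
U = 1100613/83468 (U = 2*(-1*(-78)/20867 - 10332*(-1/(49*(81 - 49)))) = 2*(78*(1/20867) - 10332/((-49*32))) = 2*(78/20867 - 10332/(-1568)) = 2*(78/20867 - 10332*(-1/1568)) = 2*(78/20867 + 369/56) = 2*(1100613/166936) = 1100613/83468 ≈ 13.186)
U + Q = 1100613/83468 + 10815 = 903807033/83468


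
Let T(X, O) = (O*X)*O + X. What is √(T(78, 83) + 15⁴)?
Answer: √588045 ≈ 766.84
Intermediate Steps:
T(X, O) = X + X*O² (T(X, O) = X*O² + X = X + X*O²)
√(T(78, 83) + 15⁴) = √(78*(1 + 83²) + 15⁴) = √(78*(1 + 6889) + 50625) = √(78*6890 + 50625) = √(537420 + 50625) = √588045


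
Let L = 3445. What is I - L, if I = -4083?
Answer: -7528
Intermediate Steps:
I - L = -4083 - 1*3445 = -4083 - 3445 = -7528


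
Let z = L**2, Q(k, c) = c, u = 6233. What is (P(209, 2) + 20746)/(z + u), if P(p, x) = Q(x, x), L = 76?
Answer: 6916/4003 ≈ 1.7277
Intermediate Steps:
P(p, x) = x
z = 5776 (z = 76**2 = 5776)
(P(209, 2) + 20746)/(z + u) = (2 + 20746)/(5776 + 6233) = 20748/12009 = 20748*(1/12009) = 6916/4003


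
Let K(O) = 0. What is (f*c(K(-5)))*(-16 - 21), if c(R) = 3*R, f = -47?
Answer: 0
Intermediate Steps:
(f*c(K(-5)))*(-16 - 21) = (-141*0)*(-16 - 21) = -47*0*(-37) = 0*(-37) = 0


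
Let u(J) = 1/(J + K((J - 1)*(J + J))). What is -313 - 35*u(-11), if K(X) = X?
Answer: -79224/253 ≈ -313.14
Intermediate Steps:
u(J) = 1/(J + 2*J*(-1 + J)) (u(J) = 1/(J + (J - 1)*(J + J)) = 1/(J + (-1 + J)*(2*J)) = 1/(J + 2*J*(-1 + J)))
-313 - 35*u(-11) = -313 - 35/((-11)*(-1 + 2*(-11))) = -313 - (-35)/(11*(-1 - 22)) = -313 - (-35)/(11*(-23)) = -313 - (-35)*(-1)/(11*23) = -313 - 35*1/253 = -313 - 35/253 = -79224/253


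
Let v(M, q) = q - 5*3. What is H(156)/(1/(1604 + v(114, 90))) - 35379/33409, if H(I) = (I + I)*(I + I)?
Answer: 5460386168205/33409 ≈ 1.6344e+8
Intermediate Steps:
v(M, q) = -15 + q (v(M, q) = q - 15 = -15 + q)
H(I) = 4*I² (H(I) = (2*I)*(2*I) = 4*I²)
H(156)/(1/(1604 + v(114, 90))) - 35379/33409 = (4*156²)/(1/(1604 + (-15 + 90))) - 35379/33409 = (4*24336)/(1/(1604 + 75)) - 35379*1/33409 = 97344/(1/1679) - 35379/33409 = 97344*1679 - 35379/33409 = 163440576 - 35379/33409 = 5460386168205/33409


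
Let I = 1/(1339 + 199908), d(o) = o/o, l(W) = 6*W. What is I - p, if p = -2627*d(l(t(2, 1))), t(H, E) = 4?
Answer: 528675870/201247 ≈ 2627.0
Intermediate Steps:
d(o) = 1
p = -2627 (p = -2627*1 = -2627)
I = 1/201247 ≈ 4.9690e-6
I - p = 1/201247 - 1*(-2627) = 1/201247 + 2627 = 528675870/201247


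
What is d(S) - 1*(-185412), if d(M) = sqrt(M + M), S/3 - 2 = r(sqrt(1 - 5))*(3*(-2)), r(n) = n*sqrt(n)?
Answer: 185412 + 2*sqrt(21 - 18*I) ≈ 1.8542e+5 - 3.6493*I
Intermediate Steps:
r(n) = n**(3/2)
S = 6 - 18*(1 + I)**3 (S = 6 + 3*((sqrt(1 - 5))**(3/2)*(3*(-2))) = 6 + 3*((sqrt(-4))**(3/2)*(-6)) = 6 + 3*((2*I)**(3/2)*(-6)) = 6 + 3*((1 + I)**3*(-6)) = 6 + 3*(-6*(1 + I)**3) = 6 - 18*(1 + I)**3 ≈ 42.0 - 36.0*I)
d(M) = sqrt(2)*sqrt(M) (d(M) = sqrt(2*M) = sqrt(2)*sqrt(M))
d(S) - 1*(-185412) = sqrt(2)*sqrt(42 - 36*I) - 1*(-185412) = sqrt(2)*sqrt(42 - 36*I) + 185412 = 185412 + sqrt(2)*sqrt(42 - 36*I)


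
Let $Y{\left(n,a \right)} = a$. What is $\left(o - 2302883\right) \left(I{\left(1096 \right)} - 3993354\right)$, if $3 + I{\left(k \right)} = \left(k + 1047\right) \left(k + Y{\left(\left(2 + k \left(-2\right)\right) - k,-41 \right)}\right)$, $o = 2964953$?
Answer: $-1147030978440$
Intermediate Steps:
$I{\left(k \right)} = -3 + \left(-41 + k\right) \left(1047 + k\right)$ ($I{\left(k \right)} = -3 + \left(k + 1047\right) \left(k - 41\right) = -3 + \left(1047 + k\right) \left(-41 + k\right) = -3 + \left(-41 + k\right) \left(1047 + k\right)$)
$\left(o - 2302883\right) \left(I{\left(1096 \right)} - 3993354\right) = \left(2964953 - 2302883\right) \left(\left(-42930 + 1096^{2} + 1006 \cdot 1096\right) - 3993354\right) = \left(2964953 - 2302883\right) \left(\left(-42930 + 1201216 + 1102576\right) - 3993354\right) = \left(2964953 - 2302883\right) \left(2260862 - 3993354\right) = 662070 \left(-1732492\right) = -1147030978440$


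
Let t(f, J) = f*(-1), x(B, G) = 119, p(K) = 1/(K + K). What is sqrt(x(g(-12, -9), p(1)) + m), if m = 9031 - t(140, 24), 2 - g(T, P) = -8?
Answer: sqrt(9290) ≈ 96.385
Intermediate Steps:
g(T, P) = 10 (g(T, P) = 2 - 1*(-8) = 2 + 8 = 10)
p(K) = 1/(2*K)
t(f, J) = -f
m = 9171 (m = 9031 - (-1)*140 = 9031 - 1*(-140) = 9031 + 140 = 9171)
sqrt(x(g(-12, -9), p(1)) + m) = sqrt(119 + 9171) = sqrt(9290)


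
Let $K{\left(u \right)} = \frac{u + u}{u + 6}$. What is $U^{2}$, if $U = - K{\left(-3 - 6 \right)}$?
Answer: $36$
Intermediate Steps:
$K{\left(u \right)} = \frac{2 u}{6 + u}$
$U = -6$ ($U = - \frac{2 \left(-3 - 6\right)}{6 - 9} = - \frac{2 \left(-9\right)}{6 - 9} = - \frac{2 \left(-9\right)}{-3} = - \frac{2 \left(-9\right) \left(-1\right)}{3} = \left(-1\right) 6 = -6$)
$U^{2} = \left(-6\right)^{2} = 36$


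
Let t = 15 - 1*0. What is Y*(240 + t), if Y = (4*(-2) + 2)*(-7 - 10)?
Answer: 26010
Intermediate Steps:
Y = 102 (Y = (-8 + 2)*(-17) = -6*(-17) = 102)
t = 15 (t = 15 + 0 = 15)
Y*(240 + t) = 102*(240 + 15) = 102*255 = 26010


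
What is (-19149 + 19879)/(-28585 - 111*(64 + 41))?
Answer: -73/4024 ≈ -0.018141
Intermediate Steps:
(-19149 + 19879)/(-28585 - 111*(64 + 41)) = 730/(-28585 - 111*105) = 730/(-28585 - 11655) = 730/(-40240) = 730*(-1/40240) = -73/4024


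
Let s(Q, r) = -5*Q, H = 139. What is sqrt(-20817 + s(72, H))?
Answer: 3*I*sqrt(2353) ≈ 145.52*I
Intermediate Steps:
sqrt(-20817 + s(72, H)) = sqrt(-20817 - 5*72) = sqrt(-20817 - 360) = sqrt(-21177) = 3*I*sqrt(2353)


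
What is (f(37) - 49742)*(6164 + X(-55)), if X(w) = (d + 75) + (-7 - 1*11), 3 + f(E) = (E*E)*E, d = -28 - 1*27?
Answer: 5598728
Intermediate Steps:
d = -55 (d = -28 - 27 = -55)
f(E) = -3 + E³ (f(E) = -3 + (E*E)*E = -3 + E²*E = -3 + E³)
X(w) = 2 (X(w) = (-55 + 75) + (-7 - 1*11) = 20 + (-7 - 11) = 20 - 18 = 2)
(f(37) - 49742)*(6164 + X(-55)) = ((-3 + 37³) - 49742)*(6164 + 2) = ((-3 + 50653) - 49742)*6166 = (50650 - 49742)*6166 = 908*6166 = 5598728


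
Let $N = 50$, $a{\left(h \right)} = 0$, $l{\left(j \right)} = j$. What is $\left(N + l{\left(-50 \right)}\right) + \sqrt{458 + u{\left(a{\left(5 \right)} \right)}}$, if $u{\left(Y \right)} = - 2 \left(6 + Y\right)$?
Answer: $\sqrt{446} \approx 21.119$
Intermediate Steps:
$u{\left(Y \right)} = -12 - 2 Y$
$\left(N + l{\left(-50 \right)}\right) + \sqrt{458 + u{\left(a{\left(5 \right)} \right)}} = \left(50 - 50\right) + \sqrt{458 - 12} = 0 + \sqrt{458 + \left(-12 + 0\right)} = 0 + \sqrt{458 - 12} = 0 + \sqrt{446} = \sqrt{446}$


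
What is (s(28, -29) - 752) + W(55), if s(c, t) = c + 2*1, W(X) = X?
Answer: -667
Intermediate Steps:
s(c, t) = 2 + c (s(c, t) = c + 2 = 2 + c)
(s(28, -29) - 752) + W(55) = ((2 + 28) - 752) + 55 = (30 - 752) + 55 = -722 + 55 = -667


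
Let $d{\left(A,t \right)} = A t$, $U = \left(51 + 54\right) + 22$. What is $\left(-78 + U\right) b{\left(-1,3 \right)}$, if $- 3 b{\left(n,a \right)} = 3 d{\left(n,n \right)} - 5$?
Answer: $\frac{98}{3} \approx 32.667$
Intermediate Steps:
$U = 127$ ($U = 105 + 22 = 127$)
$b{\left(n,a \right)} = \frac{5}{3} - n^{2}$ ($b{\left(n,a \right)} = - \frac{3 n n - 5}{3} = - \frac{3 n^{2} - 5}{3} = - \frac{-5 + 3 n^{2}}{3} = \frac{5}{3} - n^{2}$)
$\left(-78 + U\right) b{\left(-1,3 \right)} = \left(-78 + 127\right) \left(\frac{5}{3} - \left(-1\right)^{2}\right) = 49 \left(\frac{5}{3} - 1\right) = 49 \cdot \frac{2}{3} = \frac{98}{3}$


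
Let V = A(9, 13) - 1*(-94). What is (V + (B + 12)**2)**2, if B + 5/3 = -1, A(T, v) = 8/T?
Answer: 33124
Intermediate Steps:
B = -8/3 (B = -5/3 - 1 = -8/3 ≈ -2.6667)
V = 854/9 (V = 8/9 - 1*(-94) = 8*(1/9) + 94 = 8/9 + 94 = 854/9 ≈ 94.889)
(V + (B + 12)**2)**2 = (854/9 + (-8/3 + 12)**2)**2 = (854/9 + (28/3)**2)**2 = (854/9 + 784/9)**2 = 182**2 = 33124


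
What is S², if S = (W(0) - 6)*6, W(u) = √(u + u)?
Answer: 1296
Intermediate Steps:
W(u) = √2*√u (W(u) = √(2*u) = √2*√u)
S = -36 (S = (√2*√0 - 6)*6 = (√2*0 - 6)*6 = (0 - 6)*6 = -6*6 = -36)
S² = (-36)² = 1296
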